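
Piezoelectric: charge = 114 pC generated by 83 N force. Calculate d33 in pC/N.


d33 = 114 / 83 = 1.4 pC/N

1.4


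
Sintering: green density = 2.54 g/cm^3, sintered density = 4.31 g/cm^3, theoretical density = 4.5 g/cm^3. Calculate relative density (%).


Relative = 4.31 / 4.5 * 100 = 95.8%

95.8


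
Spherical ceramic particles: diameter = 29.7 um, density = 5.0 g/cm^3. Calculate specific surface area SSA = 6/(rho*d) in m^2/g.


SSA = 6 / (5.0 * 29.7) = 0.04 m^2/g

0.04


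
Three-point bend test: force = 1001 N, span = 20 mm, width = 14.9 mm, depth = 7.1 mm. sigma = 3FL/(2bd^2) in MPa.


sigma = 3*1001*20/(2*14.9*7.1^2) = 40.0 MPa

40.0


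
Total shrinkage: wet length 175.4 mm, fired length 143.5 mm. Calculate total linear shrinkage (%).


TS = (175.4 - 143.5) / 175.4 * 100 = 18.19%

18.19


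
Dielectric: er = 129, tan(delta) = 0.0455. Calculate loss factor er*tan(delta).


Loss = 129 * 0.0455 = 5.87

5.87


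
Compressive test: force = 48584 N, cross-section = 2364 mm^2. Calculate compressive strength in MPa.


CS = 48584 / 2364 = 20.6 MPa

20.6


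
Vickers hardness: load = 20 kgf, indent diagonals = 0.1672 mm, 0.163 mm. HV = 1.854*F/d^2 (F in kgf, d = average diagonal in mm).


d_avg = (0.1672+0.163)/2 = 0.1651 mm
HV = 1.854*20/0.1651^2 = 1360

1360


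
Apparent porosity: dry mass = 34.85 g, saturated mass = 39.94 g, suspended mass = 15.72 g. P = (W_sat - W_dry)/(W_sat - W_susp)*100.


P = (39.94 - 34.85) / (39.94 - 15.72) * 100 = 5.09 / 24.22 * 100 = 21.0%

21.0


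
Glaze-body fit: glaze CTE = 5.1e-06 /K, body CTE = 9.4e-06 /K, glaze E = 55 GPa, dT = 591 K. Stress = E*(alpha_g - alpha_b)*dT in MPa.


Stress = 55*1000*(5.1e-06 - 9.4e-06)*591 = -139.8 MPa

-139.8


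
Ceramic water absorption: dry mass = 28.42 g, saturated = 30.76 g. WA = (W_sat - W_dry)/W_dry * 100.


WA = (30.76 - 28.42) / 28.42 * 100 = 8.23%

8.23


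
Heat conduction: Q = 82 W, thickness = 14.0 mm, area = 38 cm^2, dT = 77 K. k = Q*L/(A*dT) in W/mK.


k = 82*14.0/1000/(38/10000*77) = 3.92 W/mK

3.92


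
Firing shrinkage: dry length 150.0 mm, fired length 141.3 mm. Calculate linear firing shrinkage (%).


FS = (150.0 - 141.3) / 150.0 * 100 = 5.8%

5.8


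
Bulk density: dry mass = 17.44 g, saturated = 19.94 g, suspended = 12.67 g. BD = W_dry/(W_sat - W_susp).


BD = 17.44 / (19.94 - 12.67) = 17.44 / 7.27 = 2.399 g/cm^3

2.399


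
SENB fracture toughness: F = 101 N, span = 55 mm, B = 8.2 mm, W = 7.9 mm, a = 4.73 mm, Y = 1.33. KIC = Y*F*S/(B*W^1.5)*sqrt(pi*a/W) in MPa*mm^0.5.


KIC = 1.33*101*55/(8.2*7.9^1.5)*sqrt(pi*4.73/7.9) = 55.65

55.65


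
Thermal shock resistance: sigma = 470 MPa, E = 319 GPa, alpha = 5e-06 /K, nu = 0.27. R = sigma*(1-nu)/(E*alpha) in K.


R = 470*(1-0.27)/(319*1000*5e-06) = 215 K

215


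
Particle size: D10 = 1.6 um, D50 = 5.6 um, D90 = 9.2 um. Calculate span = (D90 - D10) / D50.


Span = (9.2 - 1.6) / 5.6 = 7.6 / 5.6 = 1.357

1.357


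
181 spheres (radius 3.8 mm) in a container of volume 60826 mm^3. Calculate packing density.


V_sphere = 4/3*pi*3.8^3 = 229.8473 mm^3
Total V = 181*229.8473 = 41602.3613 mm^3
PD = 41602.3613 / 60826 = 0.684

0.684


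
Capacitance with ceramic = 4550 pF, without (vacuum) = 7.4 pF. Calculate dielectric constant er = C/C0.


er = 4550 / 7.4 = 614.86

614.86


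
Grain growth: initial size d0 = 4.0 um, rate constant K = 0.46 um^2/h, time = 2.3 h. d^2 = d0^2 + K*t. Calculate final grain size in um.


d^2 = 4.0^2 + 0.46*2.3 = 17.058
d = sqrt(17.058) = 4.13 um

4.13


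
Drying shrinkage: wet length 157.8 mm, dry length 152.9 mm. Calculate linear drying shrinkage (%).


DS = (157.8 - 152.9) / 157.8 * 100 = 3.11%

3.11


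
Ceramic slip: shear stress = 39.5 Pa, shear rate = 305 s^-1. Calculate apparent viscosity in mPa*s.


eta = tau/gamma * 1000 = 39.5/305 * 1000 = 129.5 mPa*s

129.5


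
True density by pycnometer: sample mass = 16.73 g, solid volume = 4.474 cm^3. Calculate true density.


TD = 16.73 / 4.474 = 3.739 g/cm^3

3.739


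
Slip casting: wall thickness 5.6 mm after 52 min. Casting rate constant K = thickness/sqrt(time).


K = 5.6 / sqrt(52) = 5.6 / 7.2111 = 0.777 mm/min^0.5

0.777


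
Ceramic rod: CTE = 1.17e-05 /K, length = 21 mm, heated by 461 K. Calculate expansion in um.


dL = 1.17e-05 * 21 * 461 * 1000 = 113.268 um

113.268


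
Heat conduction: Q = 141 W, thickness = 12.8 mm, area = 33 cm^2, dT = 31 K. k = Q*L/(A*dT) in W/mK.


k = 141*12.8/1000/(33/10000*31) = 17.64 W/mK

17.64


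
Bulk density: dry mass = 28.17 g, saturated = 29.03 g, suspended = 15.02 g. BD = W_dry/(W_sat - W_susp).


BD = 28.17 / (29.03 - 15.02) = 28.17 / 14.01 = 2.011 g/cm^3

2.011


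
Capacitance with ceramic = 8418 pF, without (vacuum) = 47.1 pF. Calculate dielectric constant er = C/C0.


er = 8418 / 47.1 = 178.73

178.73


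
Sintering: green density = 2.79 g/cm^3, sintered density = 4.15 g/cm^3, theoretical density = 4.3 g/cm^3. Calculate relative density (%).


Relative = 4.15 / 4.3 * 100 = 96.5%

96.5


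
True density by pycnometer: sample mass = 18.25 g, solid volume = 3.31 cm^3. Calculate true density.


TD = 18.25 / 3.31 = 5.514 g/cm^3

5.514


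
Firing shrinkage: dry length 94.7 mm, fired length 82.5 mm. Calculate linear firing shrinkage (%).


FS = (94.7 - 82.5) / 94.7 * 100 = 12.88%

12.88


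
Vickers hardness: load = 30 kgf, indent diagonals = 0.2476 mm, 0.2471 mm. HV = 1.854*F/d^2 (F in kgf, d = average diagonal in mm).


d_avg = (0.2476+0.2471)/2 = 0.24735 mm
HV = 1.854*30/0.24735^2 = 909

909


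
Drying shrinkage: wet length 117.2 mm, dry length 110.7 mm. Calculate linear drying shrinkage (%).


DS = (117.2 - 110.7) / 117.2 * 100 = 5.55%

5.55


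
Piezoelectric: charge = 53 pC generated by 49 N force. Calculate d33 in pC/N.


d33 = 53 / 49 = 1.1 pC/N

1.1


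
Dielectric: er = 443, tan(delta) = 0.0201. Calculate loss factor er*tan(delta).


Loss = 443 * 0.0201 = 8.904

8.904


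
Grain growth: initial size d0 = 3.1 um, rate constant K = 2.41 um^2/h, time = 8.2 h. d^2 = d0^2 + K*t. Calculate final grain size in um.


d^2 = 3.1^2 + 2.41*8.2 = 29.372
d = sqrt(29.372) = 5.42 um

5.42


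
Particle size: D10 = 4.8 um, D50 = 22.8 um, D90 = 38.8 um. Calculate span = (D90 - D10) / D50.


Span = (38.8 - 4.8) / 22.8 = 34.0 / 22.8 = 1.491

1.491


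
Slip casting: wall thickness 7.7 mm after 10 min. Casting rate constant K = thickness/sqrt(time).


K = 7.7 / sqrt(10) = 7.7 / 3.1623 = 2.435 mm/min^0.5

2.435


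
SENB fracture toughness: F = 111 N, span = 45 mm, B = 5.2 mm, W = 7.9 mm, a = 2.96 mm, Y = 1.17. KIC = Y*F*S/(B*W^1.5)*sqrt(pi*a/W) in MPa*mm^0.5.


KIC = 1.17*111*45/(5.2*7.9^1.5)*sqrt(pi*2.96/7.9) = 54.91

54.91


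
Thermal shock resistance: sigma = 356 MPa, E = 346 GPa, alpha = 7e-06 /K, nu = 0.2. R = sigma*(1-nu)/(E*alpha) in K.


R = 356*(1-0.2)/(346*1000*7e-06) = 118 K

118


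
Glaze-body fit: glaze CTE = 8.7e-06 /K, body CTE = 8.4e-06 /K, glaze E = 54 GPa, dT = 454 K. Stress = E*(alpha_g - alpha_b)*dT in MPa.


Stress = 54*1000*(8.7e-06 - 8.4e-06)*454 = 7.4 MPa

7.4


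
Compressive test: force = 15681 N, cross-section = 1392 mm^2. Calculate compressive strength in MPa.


CS = 15681 / 1392 = 11.3 MPa

11.3


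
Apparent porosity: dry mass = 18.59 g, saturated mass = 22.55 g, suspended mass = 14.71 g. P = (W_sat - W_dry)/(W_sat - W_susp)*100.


P = (22.55 - 18.59) / (22.55 - 14.71) * 100 = 3.96 / 7.84 * 100 = 50.5%

50.5


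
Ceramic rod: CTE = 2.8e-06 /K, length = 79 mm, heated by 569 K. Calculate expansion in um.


dL = 2.8e-06 * 79 * 569 * 1000 = 125.863 um

125.863


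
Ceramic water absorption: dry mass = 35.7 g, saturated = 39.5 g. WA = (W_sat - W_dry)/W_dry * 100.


WA = (39.5 - 35.7) / 35.7 * 100 = 10.64%

10.64


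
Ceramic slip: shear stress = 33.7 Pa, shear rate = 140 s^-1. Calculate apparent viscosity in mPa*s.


eta = tau/gamma * 1000 = 33.7/140 * 1000 = 240.7 mPa*s

240.7


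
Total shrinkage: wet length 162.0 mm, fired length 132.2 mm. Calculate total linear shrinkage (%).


TS = (162.0 - 132.2) / 162.0 * 100 = 18.4%

18.4


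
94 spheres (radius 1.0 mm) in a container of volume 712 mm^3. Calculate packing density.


V_sphere = 4/3*pi*1.0^3 = 4.1888 mm^3
Total V = 94*4.1888 = 393.7472 mm^3
PD = 393.7472 / 712 = 0.553

0.553


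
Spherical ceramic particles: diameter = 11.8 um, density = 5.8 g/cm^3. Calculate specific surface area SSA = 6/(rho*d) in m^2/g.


SSA = 6 / (5.8 * 11.8) = 0.088 m^2/g

0.088


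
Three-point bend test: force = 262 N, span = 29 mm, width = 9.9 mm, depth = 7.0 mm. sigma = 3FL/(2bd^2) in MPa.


sigma = 3*262*29/(2*9.9*7.0^2) = 23.5 MPa

23.5


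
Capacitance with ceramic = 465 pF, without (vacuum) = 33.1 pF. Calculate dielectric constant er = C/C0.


er = 465 / 33.1 = 14.05

14.05


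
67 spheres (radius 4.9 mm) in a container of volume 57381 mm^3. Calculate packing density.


V_sphere = 4/3*pi*4.9^3 = 492.807 mm^3
Total V = 67*492.807 = 33018.069 mm^3
PD = 33018.069 / 57381 = 0.575

0.575


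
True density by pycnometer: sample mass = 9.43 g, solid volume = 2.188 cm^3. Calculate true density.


TD = 9.43 / 2.188 = 4.31 g/cm^3

4.31


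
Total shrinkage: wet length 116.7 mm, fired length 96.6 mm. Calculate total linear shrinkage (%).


TS = (116.7 - 96.6) / 116.7 * 100 = 17.22%

17.22


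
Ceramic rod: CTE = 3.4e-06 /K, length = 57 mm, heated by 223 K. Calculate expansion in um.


dL = 3.4e-06 * 57 * 223 * 1000 = 43.217 um

43.217


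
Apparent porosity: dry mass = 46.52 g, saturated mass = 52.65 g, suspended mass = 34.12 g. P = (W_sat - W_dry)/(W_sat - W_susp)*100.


P = (52.65 - 46.52) / (52.65 - 34.12) * 100 = 6.13 / 18.53 * 100 = 33.1%

33.1


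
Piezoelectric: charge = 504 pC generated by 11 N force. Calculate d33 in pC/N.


d33 = 504 / 11 = 45.8 pC/N

45.8


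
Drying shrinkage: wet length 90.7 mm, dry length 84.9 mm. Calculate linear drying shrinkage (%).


DS = (90.7 - 84.9) / 90.7 * 100 = 6.39%

6.39


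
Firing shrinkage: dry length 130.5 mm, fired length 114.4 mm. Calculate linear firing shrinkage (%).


FS = (130.5 - 114.4) / 130.5 * 100 = 12.34%

12.34


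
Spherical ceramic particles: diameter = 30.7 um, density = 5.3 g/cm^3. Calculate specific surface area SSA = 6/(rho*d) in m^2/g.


SSA = 6 / (5.3 * 30.7) = 0.037 m^2/g

0.037


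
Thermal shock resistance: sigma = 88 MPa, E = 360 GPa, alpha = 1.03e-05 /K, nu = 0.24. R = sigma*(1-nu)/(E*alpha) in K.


R = 88*(1-0.24)/(360*1000*1.03e-05) = 18 K

18


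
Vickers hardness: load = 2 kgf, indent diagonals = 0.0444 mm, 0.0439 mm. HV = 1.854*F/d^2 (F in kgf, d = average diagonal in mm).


d_avg = (0.0444+0.0439)/2 = 0.04415 mm
HV = 1.854*2/0.04415^2 = 1902

1902


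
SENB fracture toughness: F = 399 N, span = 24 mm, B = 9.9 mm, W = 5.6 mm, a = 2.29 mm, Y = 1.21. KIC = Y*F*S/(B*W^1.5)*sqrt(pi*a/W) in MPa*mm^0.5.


KIC = 1.21*399*24/(9.9*5.6^1.5)*sqrt(pi*2.29/5.6) = 100.1

100.1


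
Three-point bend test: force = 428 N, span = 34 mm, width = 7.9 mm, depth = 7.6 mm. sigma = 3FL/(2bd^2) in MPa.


sigma = 3*428*34/(2*7.9*7.6^2) = 47.8 MPa

47.8


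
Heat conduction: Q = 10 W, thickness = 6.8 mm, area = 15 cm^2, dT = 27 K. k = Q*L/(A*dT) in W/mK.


k = 10*6.8/1000/(15/10000*27) = 1.68 W/mK

1.68


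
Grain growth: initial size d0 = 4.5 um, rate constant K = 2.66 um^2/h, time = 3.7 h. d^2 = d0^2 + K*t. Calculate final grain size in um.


d^2 = 4.5^2 + 2.66*3.7 = 30.092
d = sqrt(30.092) = 5.49 um

5.49


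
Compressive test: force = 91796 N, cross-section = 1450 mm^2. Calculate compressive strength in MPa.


CS = 91796 / 1450 = 63.3 MPa

63.3


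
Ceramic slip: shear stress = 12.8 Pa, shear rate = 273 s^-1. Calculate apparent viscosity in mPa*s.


eta = tau/gamma * 1000 = 12.8/273 * 1000 = 46.9 mPa*s

46.9


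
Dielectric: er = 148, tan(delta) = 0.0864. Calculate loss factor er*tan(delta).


Loss = 148 * 0.0864 = 12.787

12.787


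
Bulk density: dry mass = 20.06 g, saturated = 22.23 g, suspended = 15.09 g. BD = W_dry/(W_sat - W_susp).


BD = 20.06 / (22.23 - 15.09) = 20.06 / 7.14 = 2.81 g/cm^3

2.81


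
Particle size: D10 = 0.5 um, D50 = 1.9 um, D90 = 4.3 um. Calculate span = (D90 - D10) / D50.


Span = (4.3 - 0.5) / 1.9 = 3.8 / 1.9 = 2.0

2.0


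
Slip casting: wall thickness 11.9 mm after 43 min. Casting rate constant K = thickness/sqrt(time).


K = 11.9 / sqrt(43) = 11.9 / 6.5574 = 1.815 mm/min^0.5

1.815


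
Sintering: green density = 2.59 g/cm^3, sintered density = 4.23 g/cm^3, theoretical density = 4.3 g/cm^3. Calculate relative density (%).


Relative = 4.23 / 4.3 * 100 = 98.4%

98.4


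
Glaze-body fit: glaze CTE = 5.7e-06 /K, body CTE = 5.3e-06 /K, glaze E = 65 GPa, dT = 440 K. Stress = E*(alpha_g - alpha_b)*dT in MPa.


Stress = 65*1000*(5.7e-06 - 5.3e-06)*440 = 11.4 MPa

11.4


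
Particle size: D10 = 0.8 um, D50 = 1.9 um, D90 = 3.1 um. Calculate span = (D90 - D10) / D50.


Span = (3.1 - 0.8) / 1.9 = 2.3 / 1.9 = 1.211

1.211


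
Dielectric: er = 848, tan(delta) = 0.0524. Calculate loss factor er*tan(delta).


Loss = 848 * 0.0524 = 44.435

44.435


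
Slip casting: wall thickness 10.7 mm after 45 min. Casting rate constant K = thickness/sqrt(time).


K = 10.7 / sqrt(45) = 10.7 / 6.7082 = 1.595 mm/min^0.5

1.595


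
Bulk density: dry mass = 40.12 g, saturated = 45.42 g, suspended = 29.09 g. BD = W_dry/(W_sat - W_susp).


BD = 40.12 / (45.42 - 29.09) = 40.12 / 16.33 = 2.457 g/cm^3

2.457


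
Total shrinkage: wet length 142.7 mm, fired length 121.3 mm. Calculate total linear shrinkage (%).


TS = (142.7 - 121.3) / 142.7 * 100 = 15.0%

15.0


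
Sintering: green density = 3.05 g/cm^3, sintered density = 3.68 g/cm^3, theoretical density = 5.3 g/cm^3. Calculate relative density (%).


Relative = 3.68 / 5.3 * 100 = 69.4%

69.4


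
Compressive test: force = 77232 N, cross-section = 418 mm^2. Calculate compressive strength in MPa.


CS = 77232 / 418 = 184.8 MPa

184.8


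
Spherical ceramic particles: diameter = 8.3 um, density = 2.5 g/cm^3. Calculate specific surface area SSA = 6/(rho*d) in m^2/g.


SSA = 6 / (2.5 * 8.3) = 0.289 m^2/g

0.289


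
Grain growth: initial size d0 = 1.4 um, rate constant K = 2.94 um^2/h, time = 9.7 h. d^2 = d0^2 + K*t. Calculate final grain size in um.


d^2 = 1.4^2 + 2.94*9.7 = 30.478
d = sqrt(30.478) = 5.52 um

5.52


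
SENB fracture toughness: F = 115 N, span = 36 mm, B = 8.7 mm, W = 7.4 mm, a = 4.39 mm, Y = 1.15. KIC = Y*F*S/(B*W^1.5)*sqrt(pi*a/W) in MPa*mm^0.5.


KIC = 1.15*115*36/(8.7*7.4^1.5)*sqrt(pi*4.39/7.4) = 37.11

37.11


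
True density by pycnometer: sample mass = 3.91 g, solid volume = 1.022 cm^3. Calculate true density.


TD = 3.91 / 1.022 = 3.826 g/cm^3

3.826


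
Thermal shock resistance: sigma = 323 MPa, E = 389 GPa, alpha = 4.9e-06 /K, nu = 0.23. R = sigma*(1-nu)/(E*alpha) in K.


R = 323*(1-0.23)/(389*1000*4.9e-06) = 130 K

130


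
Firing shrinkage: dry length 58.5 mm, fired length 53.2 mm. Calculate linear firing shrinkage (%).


FS = (58.5 - 53.2) / 58.5 * 100 = 9.06%

9.06


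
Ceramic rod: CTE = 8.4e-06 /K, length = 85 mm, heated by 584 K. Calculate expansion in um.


dL = 8.4e-06 * 85 * 584 * 1000 = 416.976 um

416.976


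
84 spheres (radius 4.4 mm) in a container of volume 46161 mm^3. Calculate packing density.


V_sphere = 4/3*pi*4.4^3 = 356.8179 mm^3
Total V = 84*356.8179 = 29972.7036 mm^3
PD = 29972.7036 / 46161 = 0.649

0.649


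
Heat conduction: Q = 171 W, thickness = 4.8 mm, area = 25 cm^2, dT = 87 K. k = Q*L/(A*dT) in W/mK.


k = 171*4.8/1000/(25/10000*87) = 3.77 W/mK

3.77


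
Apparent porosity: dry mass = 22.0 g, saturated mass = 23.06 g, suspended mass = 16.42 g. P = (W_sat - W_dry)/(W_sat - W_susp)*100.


P = (23.06 - 22.0) / (23.06 - 16.42) * 100 = 1.06 / 6.64 * 100 = 16.0%

16.0


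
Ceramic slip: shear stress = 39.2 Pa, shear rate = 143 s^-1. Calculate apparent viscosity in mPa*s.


eta = tau/gamma * 1000 = 39.2/143 * 1000 = 274.1 mPa*s

274.1


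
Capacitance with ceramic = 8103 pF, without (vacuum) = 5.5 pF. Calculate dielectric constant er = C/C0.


er = 8103 / 5.5 = 1473.27

1473.27


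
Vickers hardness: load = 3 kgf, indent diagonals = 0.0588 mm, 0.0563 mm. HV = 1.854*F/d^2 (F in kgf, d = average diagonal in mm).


d_avg = (0.0588+0.0563)/2 = 0.05755 mm
HV = 1.854*3/0.05755^2 = 1679

1679


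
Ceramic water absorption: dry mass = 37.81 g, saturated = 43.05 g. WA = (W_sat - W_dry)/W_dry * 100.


WA = (43.05 - 37.81) / 37.81 * 100 = 13.86%

13.86


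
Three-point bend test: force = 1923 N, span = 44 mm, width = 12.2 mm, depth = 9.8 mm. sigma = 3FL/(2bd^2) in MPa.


sigma = 3*1923*44/(2*12.2*9.8^2) = 108.3 MPa

108.3


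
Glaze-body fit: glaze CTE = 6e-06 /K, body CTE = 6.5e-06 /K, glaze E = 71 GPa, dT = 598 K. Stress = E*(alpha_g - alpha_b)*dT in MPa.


Stress = 71*1000*(6e-06 - 6.5e-06)*598 = -21.2 MPa

-21.2


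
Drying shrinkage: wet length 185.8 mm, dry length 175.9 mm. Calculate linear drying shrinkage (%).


DS = (185.8 - 175.9) / 185.8 * 100 = 5.33%

5.33


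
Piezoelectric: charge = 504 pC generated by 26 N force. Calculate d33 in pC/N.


d33 = 504 / 26 = 19.4 pC/N

19.4


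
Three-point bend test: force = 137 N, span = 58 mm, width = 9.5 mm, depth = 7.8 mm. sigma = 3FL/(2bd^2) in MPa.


sigma = 3*137*58/(2*9.5*7.8^2) = 20.6 MPa

20.6


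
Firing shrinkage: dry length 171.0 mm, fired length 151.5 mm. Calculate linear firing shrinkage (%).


FS = (171.0 - 151.5) / 171.0 * 100 = 11.4%

11.4


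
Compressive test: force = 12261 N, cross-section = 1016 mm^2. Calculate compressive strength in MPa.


CS = 12261 / 1016 = 12.1 MPa

12.1


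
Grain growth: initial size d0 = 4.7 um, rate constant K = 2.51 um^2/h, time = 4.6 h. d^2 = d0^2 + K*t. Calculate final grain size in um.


d^2 = 4.7^2 + 2.51*4.6 = 33.636
d = sqrt(33.636) = 5.8 um

5.8


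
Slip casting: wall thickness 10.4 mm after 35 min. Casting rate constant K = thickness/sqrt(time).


K = 10.4 / sqrt(35) = 10.4 / 5.9161 = 1.758 mm/min^0.5

1.758


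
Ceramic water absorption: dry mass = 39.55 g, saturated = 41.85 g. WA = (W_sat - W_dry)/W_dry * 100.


WA = (41.85 - 39.55) / 39.55 * 100 = 5.82%

5.82


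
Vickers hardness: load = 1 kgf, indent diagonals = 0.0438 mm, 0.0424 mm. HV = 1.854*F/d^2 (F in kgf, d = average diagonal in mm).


d_avg = (0.0438+0.0424)/2 = 0.0431 mm
HV = 1.854*1/0.0431^2 = 998

998


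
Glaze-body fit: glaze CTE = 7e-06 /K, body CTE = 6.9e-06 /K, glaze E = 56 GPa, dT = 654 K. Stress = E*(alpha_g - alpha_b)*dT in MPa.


Stress = 56*1000*(7e-06 - 6.9e-06)*654 = 3.7 MPa

3.7


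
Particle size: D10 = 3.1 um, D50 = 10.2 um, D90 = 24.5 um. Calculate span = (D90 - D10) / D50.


Span = (24.5 - 3.1) / 10.2 = 21.4 / 10.2 = 2.098

2.098


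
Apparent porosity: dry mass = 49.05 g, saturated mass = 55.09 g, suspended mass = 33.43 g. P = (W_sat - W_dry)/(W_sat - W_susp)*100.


P = (55.09 - 49.05) / (55.09 - 33.43) * 100 = 6.04 / 21.66 * 100 = 27.9%

27.9


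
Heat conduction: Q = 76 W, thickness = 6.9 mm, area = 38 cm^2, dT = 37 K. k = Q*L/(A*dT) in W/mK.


k = 76*6.9/1000/(38/10000*37) = 3.73 W/mK

3.73


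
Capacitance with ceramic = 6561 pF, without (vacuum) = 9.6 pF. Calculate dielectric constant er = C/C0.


er = 6561 / 9.6 = 683.44

683.44


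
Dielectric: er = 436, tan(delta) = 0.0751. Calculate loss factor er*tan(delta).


Loss = 436 * 0.0751 = 32.744

32.744


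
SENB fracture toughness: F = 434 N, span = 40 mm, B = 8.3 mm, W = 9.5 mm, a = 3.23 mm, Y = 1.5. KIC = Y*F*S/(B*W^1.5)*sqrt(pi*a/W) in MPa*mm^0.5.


KIC = 1.5*434*40/(8.3*9.5^1.5)*sqrt(pi*3.23/9.5) = 110.74

110.74


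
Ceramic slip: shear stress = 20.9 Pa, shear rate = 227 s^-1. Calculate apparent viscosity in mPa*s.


eta = tau/gamma * 1000 = 20.9/227 * 1000 = 92.1 mPa*s

92.1


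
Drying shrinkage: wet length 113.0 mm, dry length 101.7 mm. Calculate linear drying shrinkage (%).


DS = (113.0 - 101.7) / 113.0 * 100 = 10.0%

10.0


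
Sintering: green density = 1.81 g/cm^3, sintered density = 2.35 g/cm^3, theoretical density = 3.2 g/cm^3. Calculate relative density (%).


Relative = 2.35 / 3.2 * 100 = 73.4%

73.4


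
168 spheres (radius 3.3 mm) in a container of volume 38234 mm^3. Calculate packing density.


V_sphere = 4/3*pi*3.3^3 = 150.5326 mm^3
Total V = 168*150.5326 = 25289.4768 mm^3
PD = 25289.4768 / 38234 = 0.661

0.661


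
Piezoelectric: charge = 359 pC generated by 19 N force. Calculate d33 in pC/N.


d33 = 359 / 19 = 18.9 pC/N

18.9


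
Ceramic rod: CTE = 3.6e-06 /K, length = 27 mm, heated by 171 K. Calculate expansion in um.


dL = 3.6e-06 * 27 * 171 * 1000 = 16.621 um

16.621


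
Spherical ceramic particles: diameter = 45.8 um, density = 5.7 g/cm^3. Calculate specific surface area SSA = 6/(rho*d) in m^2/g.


SSA = 6 / (5.7 * 45.8) = 0.023 m^2/g

0.023


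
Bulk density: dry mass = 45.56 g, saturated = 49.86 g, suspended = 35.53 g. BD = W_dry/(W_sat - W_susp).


BD = 45.56 / (49.86 - 35.53) = 45.56 / 14.33 = 3.179 g/cm^3

3.179


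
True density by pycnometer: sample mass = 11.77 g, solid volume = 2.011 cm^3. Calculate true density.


TD = 11.77 / 2.011 = 5.853 g/cm^3

5.853


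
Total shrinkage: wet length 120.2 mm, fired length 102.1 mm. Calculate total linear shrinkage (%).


TS = (120.2 - 102.1) / 120.2 * 100 = 15.06%

15.06


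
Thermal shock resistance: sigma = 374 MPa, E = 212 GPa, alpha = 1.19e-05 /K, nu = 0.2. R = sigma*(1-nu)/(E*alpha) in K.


R = 374*(1-0.2)/(212*1000*1.19e-05) = 119 K

119


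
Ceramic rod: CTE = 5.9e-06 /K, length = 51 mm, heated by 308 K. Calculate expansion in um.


dL = 5.9e-06 * 51 * 308 * 1000 = 92.677 um

92.677


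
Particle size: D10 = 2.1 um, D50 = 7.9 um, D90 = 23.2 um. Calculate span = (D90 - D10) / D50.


Span = (23.2 - 2.1) / 7.9 = 21.1 / 7.9 = 2.671

2.671


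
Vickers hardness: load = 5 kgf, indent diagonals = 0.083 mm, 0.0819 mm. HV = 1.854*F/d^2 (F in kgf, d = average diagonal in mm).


d_avg = (0.083+0.0819)/2 = 0.08245 mm
HV = 1.854*5/0.08245^2 = 1364

1364


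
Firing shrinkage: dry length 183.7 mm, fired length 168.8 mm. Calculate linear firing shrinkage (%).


FS = (183.7 - 168.8) / 183.7 * 100 = 8.11%

8.11


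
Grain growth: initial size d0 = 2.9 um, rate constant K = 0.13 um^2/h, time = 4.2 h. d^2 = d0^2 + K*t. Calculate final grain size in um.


d^2 = 2.9^2 + 0.13*4.2 = 8.956
d = sqrt(8.956) = 2.99 um

2.99


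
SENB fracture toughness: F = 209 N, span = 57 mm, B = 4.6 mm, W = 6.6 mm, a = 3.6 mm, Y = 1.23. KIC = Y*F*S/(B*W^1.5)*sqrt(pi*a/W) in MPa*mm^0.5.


KIC = 1.23*209*57/(4.6*6.6^1.5)*sqrt(pi*3.6/6.6) = 245.93

245.93


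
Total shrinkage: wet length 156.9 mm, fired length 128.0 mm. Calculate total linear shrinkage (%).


TS = (156.9 - 128.0) / 156.9 * 100 = 18.42%

18.42


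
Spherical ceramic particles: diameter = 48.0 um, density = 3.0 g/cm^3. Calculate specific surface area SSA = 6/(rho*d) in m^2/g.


SSA = 6 / (3.0 * 48.0) = 0.042 m^2/g

0.042


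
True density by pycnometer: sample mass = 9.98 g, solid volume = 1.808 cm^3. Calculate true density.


TD = 9.98 / 1.808 = 5.52 g/cm^3

5.52


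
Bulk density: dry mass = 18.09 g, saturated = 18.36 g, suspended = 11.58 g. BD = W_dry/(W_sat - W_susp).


BD = 18.09 / (18.36 - 11.58) = 18.09 / 6.78 = 2.668 g/cm^3

2.668


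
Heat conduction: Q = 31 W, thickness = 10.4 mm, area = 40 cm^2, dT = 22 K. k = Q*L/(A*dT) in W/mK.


k = 31*10.4/1000/(40/10000*22) = 3.66 W/mK

3.66


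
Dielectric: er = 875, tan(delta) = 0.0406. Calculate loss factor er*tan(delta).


Loss = 875 * 0.0406 = 35.525

35.525


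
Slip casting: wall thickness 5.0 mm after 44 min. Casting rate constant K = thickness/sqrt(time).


K = 5.0 / sqrt(44) = 5.0 / 6.6332 = 0.754 mm/min^0.5

0.754


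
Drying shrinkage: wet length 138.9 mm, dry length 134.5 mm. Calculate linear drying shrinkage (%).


DS = (138.9 - 134.5) / 138.9 * 100 = 3.17%

3.17


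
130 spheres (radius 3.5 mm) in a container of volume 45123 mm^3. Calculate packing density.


V_sphere = 4/3*pi*3.5^3 = 179.5944 mm^3
Total V = 130*179.5944 = 23347.272 mm^3
PD = 23347.272 / 45123 = 0.517

0.517


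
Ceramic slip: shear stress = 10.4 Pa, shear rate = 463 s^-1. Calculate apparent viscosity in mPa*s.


eta = tau/gamma * 1000 = 10.4/463 * 1000 = 22.5 mPa*s

22.5


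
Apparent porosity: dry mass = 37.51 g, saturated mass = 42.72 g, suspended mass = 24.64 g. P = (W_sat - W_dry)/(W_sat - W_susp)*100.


P = (42.72 - 37.51) / (42.72 - 24.64) * 100 = 5.21 / 18.08 * 100 = 28.8%

28.8


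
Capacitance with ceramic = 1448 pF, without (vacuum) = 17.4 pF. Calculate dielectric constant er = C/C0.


er = 1448 / 17.4 = 83.22

83.22


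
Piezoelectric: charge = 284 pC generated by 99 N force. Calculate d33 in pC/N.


d33 = 284 / 99 = 2.9 pC/N

2.9


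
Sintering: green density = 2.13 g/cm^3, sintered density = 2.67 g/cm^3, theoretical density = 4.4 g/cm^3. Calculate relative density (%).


Relative = 2.67 / 4.4 * 100 = 60.7%

60.7


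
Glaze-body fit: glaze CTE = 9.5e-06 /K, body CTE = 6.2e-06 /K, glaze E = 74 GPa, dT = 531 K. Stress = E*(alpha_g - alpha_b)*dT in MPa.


Stress = 74*1000*(9.5e-06 - 6.2e-06)*531 = 129.7 MPa

129.7


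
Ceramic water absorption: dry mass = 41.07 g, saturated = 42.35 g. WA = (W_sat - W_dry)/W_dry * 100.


WA = (42.35 - 41.07) / 41.07 * 100 = 3.12%

3.12


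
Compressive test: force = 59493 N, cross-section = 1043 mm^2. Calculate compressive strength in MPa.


CS = 59493 / 1043 = 57.0 MPa

57.0


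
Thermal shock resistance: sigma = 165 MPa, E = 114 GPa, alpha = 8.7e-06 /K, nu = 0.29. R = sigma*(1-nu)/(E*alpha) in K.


R = 165*(1-0.29)/(114*1000*8.7e-06) = 118 K

118


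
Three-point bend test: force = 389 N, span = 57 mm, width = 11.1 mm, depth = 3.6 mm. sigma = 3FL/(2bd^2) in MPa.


sigma = 3*389*57/(2*11.1*3.6^2) = 231.2 MPa

231.2


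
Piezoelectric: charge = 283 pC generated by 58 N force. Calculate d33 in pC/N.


d33 = 283 / 58 = 4.9 pC/N

4.9


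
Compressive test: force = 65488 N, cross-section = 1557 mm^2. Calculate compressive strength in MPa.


CS = 65488 / 1557 = 42.1 MPa

42.1


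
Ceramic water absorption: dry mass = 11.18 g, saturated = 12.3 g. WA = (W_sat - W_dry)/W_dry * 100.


WA = (12.3 - 11.18) / 11.18 * 100 = 10.02%

10.02


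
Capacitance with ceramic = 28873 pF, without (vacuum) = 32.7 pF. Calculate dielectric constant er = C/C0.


er = 28873 / 32.7 = 882.97

882.97


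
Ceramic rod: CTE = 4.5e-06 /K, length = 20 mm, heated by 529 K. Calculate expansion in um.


dL = 4.5e-06 * 20 * 529 * 1000 = 47.61 um

47.61


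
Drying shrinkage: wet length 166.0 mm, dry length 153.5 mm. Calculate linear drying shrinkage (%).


DS = (166.0 - 153.5) / 166.0 * 100 = 7.53%

7.53


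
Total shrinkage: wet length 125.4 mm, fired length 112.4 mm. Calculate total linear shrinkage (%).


TS = (125.4 - 112.4) / 125.4 * 100 = 10.37%

10.37


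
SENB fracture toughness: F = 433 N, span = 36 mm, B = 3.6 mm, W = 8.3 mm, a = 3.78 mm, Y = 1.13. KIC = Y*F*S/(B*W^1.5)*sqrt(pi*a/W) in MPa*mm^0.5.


KIC = 1.13*433*36/(3.6*8.3^1.5)*sqrt(pi*3.78/8.3) = 244.75

244.75


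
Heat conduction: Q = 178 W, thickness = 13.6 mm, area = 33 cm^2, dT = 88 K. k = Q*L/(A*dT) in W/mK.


k = 178*13.6/1000/(33/10000*88) = 8.34 W/mK

8.34


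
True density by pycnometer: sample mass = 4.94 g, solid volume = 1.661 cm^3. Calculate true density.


TD = 4.94 / 1.661 = 2.974 g/cm^3

2.974


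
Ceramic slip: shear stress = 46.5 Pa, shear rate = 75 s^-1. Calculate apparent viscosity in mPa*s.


eta = tau/gamma * 1000 = 46.5/75 * 1000 = 620.0 mPa*s

620.0


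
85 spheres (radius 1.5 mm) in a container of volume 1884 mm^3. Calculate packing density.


V_sphere = 4/3*pi*1.5^3 = 14.1372 mm^3
Total V = 85*14.1372 = 1201.662 mm^3
PD = 1201.662 / 1884 = 0.638

0.638


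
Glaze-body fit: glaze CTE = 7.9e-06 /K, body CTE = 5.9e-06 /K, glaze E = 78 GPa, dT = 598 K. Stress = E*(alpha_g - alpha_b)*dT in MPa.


Stress = 78*1000*(7.9e-06 - 5.9e-06)*598 = 93.3 MPa

93.3


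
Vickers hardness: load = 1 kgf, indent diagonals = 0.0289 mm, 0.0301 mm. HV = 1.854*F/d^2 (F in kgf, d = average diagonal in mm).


d_avg = (0.0289+0.0301)/2 = 0.0295 mm
HV = 1.854*1/0.0295^2 = 2130

2130


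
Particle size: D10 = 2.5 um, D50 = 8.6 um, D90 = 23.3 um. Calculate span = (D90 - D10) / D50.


Span = (23.3 - 2.5) / 8.6 = 20.8 / 8.6 = 2.419

2.419


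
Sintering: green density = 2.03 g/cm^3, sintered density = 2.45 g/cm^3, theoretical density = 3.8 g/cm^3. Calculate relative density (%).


Relative = 2.45 / 3.8 * 100 = 64.5%

64.5


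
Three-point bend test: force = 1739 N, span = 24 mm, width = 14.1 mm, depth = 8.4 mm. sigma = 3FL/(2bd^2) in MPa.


sigma = 3*1739*24/(2*14.1*8.4^2) = 62.9 MPa

62.9


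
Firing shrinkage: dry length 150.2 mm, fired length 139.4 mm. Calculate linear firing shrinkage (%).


FS = (150.2 - 139.4) / 150.2 * 100 = 7.19%

7.19


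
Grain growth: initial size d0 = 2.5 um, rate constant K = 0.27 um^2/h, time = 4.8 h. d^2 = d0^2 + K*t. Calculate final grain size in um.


d^2 = 2.5^2 + 0.27*4.8 = 7.546
d = sqrt(7.546) = 2.75 um

2.75


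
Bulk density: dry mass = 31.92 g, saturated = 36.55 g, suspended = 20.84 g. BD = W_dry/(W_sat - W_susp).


BD = 31.92 / (36.55 - 20.84) = 31.92 / 15.71 = 2.032 g/cm^3

2.032


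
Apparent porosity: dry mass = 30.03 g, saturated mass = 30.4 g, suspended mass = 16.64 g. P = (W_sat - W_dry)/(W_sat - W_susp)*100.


P = (30.4 - 30.03) / (30.4 - 16.64) * 100 = 0.37 / 13.76 * 100 = 2.7%

2.7


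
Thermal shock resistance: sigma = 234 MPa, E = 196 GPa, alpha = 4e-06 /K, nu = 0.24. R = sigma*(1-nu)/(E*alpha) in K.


R = 234*(1-0.24)/(196*1000*4e-06) = 227 K

227


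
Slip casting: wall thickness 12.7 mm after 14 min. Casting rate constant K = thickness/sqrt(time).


K = 12.7 / sqrt(14) = 12.7 / 3.7417 = 3.394 mm/min^0.5

3.394


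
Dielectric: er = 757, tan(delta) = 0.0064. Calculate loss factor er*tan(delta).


Loss = 757 * 0.0064 = 4.845

4.845


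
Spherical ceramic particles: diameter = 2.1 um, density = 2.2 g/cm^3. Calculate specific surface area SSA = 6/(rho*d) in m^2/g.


SSA = 6 / (2.2 * 2.1) = 1.299 m^2/g

1.299


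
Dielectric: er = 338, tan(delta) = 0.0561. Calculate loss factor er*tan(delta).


Loss = 338 * 0.0561 = 18.962

18.962


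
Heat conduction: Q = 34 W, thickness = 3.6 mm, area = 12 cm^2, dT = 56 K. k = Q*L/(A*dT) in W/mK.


k = 34*3.6/1000/(12/10000*56) = 1.82 W/mK

1.82


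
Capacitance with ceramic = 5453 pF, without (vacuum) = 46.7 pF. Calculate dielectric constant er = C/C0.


er = 5453 / 46.7 = 116.77

116.77


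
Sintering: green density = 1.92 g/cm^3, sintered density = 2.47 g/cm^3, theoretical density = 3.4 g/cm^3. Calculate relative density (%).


Relative = 2.47 / 3.4 * 100 = 72.6%

72.6


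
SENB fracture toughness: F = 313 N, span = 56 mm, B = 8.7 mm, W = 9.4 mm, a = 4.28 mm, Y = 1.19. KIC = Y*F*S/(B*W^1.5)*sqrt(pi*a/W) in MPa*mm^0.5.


KIC = 1.19*313*56/(8.7*9.4^1.5)*sqrt(pi*4.28/9.4) = 99.49

99.49


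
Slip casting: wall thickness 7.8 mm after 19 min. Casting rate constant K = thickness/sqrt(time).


K = 7.8 / sqrt(19) = 7.8 / 4.3589 = 1.789 mm/min^0.5

1.789


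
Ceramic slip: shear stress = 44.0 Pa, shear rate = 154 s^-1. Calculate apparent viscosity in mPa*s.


eta = tau/gamma * 1000 = 44.0/154 * 1000 = 285.7 mPa*s

285.7


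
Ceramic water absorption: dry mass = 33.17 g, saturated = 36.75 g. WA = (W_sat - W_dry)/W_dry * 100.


WA = (36.75 - 33.17) / 33.17 * 100 = 10.79%

10.79


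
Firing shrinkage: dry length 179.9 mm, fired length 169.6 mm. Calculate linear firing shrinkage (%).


FS = (179.9 - 169.6) / 179.9 * 100 = 5.73%

5.73


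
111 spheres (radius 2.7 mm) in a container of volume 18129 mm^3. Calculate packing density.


V_sphere = 4/3*pi*2.7^3 = 82.448 mm^3
Total V = 111*82.448 = 9151.728 mm^3
PD = 9151.728 / 18129 = 0.505

0.505


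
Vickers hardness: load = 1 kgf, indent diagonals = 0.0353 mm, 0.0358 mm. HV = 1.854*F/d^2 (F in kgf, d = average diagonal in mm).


d_avg = (0.0353+0.0358)/2 = 0.03555 mm
HV = 1.854*1/0.03555^2 = 1467

1467


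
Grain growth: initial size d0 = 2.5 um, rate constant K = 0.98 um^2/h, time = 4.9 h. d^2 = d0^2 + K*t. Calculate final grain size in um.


d^2 = 2.5^2 + 0.98*4.9 = 11.052
d = sqrt(11.052) = 3.32 um

3.32


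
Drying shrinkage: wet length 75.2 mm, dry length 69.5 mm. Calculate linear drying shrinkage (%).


DS = (75.2 - 69.5) / 75.2 * 100 = 7.58%

7.58


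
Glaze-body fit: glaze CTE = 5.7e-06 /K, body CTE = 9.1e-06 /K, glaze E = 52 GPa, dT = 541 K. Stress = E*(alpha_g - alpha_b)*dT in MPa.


Stress = 52*1000*(5.7e-06 - 9.1e-06)*541 = -95.6 MPa

-95.6


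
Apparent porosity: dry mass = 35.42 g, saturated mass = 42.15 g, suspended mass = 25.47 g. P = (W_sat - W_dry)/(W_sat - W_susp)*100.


P = (42.15 - 35.42) / (42.15 - 25.47) * 100 = 6.73 / 16.68 * 100 = 40.3%

40.3


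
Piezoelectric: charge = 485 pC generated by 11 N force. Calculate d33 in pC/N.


d33 = 485 / 11 = 44.1 pC/N

44.1


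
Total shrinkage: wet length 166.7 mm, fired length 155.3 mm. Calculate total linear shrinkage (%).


TS = (166.7 - 155.3) / 166.7 * 100 = 6.84%

6.84


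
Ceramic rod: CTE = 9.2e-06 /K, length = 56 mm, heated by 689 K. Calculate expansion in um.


dL = 9.2e-06 * 56 * 689 * 1000 = 354.973 um

354.973


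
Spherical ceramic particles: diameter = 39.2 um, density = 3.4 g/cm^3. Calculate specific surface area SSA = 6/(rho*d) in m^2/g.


SSA = 6 / (3.4 * 39.2) = 0.045 m^2/g

0.045


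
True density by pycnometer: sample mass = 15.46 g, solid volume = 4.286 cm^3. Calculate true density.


TD = 15.46 / 4.286 = 3.607 g/cm^3

3.607


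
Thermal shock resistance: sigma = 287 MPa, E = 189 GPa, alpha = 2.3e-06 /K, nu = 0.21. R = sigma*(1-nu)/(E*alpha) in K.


R = 287*(1-0.21)/(189*1000*2.3e-06) = 522 K

522


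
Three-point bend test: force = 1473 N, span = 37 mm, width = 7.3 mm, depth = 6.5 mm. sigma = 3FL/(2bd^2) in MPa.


sigma = 3*1473*37/(2*7.3*6.5^2) = 265.1 MPa

265.1


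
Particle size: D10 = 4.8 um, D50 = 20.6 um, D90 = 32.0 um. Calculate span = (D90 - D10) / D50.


Span = (32.0 - 4.8) / 20.6 = 27.2 / 20.6 = 1.32

1.32


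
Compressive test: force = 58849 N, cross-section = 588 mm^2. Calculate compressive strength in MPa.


CS = 58849 / 588 = 100.1 MPa

100.1


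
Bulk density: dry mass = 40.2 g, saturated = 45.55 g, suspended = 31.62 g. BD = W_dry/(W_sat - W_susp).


BD = 40.2 / (45.55 - 31.62) = 40.2 / 13.93 = 2.886 g/cm^3

2.886


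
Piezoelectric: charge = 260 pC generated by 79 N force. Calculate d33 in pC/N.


d33 = 260 / 79 = 3.3 pC/N

3.3


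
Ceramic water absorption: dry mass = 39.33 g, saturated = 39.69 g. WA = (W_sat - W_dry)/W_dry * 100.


WA = (39.69 - 39.33) / 39.33 * 100 = 0.92%

0.92


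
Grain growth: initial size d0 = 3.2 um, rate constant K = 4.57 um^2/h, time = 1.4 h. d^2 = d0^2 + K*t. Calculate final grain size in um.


d^2 = 3.2^2 + 4.57*1.4 = 16.638
d = sqrt(16.638) = 4.08 um

4.08


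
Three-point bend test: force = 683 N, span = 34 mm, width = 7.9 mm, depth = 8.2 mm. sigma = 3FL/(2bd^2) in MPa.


sigma = 3*683*34/(2*7.9*8.2^2) = 65.6 MPa

65.6


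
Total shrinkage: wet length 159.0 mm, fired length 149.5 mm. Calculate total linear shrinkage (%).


TS = (159.0 - 149.5) / 159.0 * 100 = 5.97%

5.97


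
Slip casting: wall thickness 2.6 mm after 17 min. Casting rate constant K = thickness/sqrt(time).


K = 2.6 / sqrt(17) = 2.6 / 4.1231 = 0.631 mm/min^0.5

0.631


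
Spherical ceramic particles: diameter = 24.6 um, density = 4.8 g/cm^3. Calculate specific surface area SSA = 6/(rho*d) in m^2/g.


SSA = 6 / (4.8 * 24.6) = 0.051 m^2/g

0.051


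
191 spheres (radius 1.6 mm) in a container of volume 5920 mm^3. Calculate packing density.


V_sphere = 4/3*pi*1.6^3 = 17.1573 mm^3
Total V = 191*17.1573 = 3277.0443 mm^3
PD = 3277.0443 / 5920 = 0.554

0.554


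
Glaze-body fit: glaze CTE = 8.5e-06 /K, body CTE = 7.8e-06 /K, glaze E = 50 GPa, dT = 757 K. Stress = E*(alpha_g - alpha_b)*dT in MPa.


Stress = 50*1000*(8.5e-06 - 7.8e-06)*757 = 26.5 MPa

26.5


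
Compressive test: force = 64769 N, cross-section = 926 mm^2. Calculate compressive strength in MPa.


CS = 64769 / 926 = 69.9 MPa

69.9


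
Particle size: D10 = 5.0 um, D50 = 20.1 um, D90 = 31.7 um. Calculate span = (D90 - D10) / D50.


Span = (31.7 - 5.0) / 20.1 = 26.7 / 20.1 = 1.328

1.328


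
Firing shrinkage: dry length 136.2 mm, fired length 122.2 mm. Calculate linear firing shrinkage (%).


FS = (136.2 - 122.2) / 136.2 * 100 = 10.28%

10.28


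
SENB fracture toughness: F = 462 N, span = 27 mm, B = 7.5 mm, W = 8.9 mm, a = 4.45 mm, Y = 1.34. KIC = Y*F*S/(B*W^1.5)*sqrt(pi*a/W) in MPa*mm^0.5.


KIC = 1.34*462*27/(7.5*8.9^1.5)*sqrt(pi*4.45/8.9) = 105.2

105.2


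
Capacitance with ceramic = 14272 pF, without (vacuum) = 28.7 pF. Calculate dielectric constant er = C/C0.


er = 14272 / 28.7 = 497.28

497.28


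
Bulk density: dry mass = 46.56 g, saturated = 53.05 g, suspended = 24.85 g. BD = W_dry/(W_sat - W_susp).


BD = 46.56 / (53.05 - 24.85) = 46.56 / 28.2 = 1.651 g/cm^3

1.651


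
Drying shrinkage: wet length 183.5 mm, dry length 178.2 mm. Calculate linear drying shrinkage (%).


DS = (183.5 - 178.2) / 183.5 * 100 = 2.89%

2.89


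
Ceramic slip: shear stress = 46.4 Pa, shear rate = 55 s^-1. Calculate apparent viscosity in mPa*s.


eta = tau/gamma * 1000 = 46.4/55 * 1000 = 843.6 mPa*s

843.6


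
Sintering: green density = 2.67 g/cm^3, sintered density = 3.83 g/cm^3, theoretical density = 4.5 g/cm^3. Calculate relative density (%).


Relative = 3.83 / 4.5 * 100 = 85.1%

85.1


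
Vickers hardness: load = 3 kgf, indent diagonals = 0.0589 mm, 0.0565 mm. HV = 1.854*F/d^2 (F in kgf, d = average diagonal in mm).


d_avg = (0.0589+0.0565)/2 = 0.0577 mm
HV = 1.854*3/0.0577^2 = 1671

1671


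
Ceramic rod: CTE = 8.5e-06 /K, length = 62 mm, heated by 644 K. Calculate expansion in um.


dL = 8.5e-06 * 62 * 644 * 1000 = 339.388 um

339.388


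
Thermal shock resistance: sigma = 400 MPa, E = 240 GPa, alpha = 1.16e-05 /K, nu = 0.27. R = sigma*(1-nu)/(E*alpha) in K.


R = 400*(1-0.27)/(240*1000*1.16e-05) = 105 K

105


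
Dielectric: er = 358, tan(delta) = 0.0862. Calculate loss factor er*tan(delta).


Loss = 358 * 0.0862 = 30.86

30.86


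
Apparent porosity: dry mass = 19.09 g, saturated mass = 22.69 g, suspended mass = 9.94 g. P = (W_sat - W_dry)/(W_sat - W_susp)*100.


P = (22.69 - 19.09) / (22.69 - 9.94) * 100 = 3.6 / 12.75 * 100 = 28.2%

28.2


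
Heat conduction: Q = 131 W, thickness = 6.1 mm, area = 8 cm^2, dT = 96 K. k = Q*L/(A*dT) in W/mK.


k = 131*6.1/1000/(8/10000*96) = 10.4 W/mK

10.4


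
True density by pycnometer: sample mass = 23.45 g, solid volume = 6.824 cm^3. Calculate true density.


TD = 23.45 / 6.824 = 3.436 g/cm^3

3.436
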